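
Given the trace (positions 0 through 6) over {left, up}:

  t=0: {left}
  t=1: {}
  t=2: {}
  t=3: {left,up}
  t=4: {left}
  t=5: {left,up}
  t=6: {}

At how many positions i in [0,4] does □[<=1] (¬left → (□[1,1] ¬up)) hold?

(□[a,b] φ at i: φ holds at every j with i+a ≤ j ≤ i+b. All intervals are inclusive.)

Evaluate at each i in [0,4]:
  i=0: ✓ (all of [0,1])
  i=1: ✗ (fails at j=2)
  i=2: ✗ (fails at j=2)
  i=3: ✓ (all of [3,4])
  i=4: ✓ (all of [4,5])
Positions where it holds: {0, 3, 4} → 3.

3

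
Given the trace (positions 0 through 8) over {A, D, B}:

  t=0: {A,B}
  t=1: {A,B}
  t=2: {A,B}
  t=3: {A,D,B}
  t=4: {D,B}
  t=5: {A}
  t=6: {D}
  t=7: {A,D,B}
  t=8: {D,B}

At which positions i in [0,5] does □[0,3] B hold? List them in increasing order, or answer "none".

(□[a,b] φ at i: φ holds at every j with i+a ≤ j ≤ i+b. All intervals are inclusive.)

0, 1

Evaluate at each i in [0,5]:
  i=0: ✓ (all of [0,3])
  i=1: ✓ (all of [1,4])
  i=2: ✗ (fails at j=5)
  i=3: ✗ (fails at j=5)
  i=4: ✗ (fails at j=5)
  i=5: ✗ (fails at j=5)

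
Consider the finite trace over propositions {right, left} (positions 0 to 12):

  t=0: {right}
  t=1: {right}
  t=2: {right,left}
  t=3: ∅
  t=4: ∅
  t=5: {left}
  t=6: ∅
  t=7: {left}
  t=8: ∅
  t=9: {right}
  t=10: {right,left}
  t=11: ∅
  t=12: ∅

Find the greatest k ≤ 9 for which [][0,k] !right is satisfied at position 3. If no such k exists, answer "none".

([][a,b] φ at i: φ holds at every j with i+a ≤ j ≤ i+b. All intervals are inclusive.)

!right must hold from j=3 onward; find where it first fails.
  j=3: holds
  j=4: holds
  j=5: holds
  j=6: holds
  j=7: holds
  j=8: holds
  j=9: fails
Holds on [3,8], so largest k = 5.

5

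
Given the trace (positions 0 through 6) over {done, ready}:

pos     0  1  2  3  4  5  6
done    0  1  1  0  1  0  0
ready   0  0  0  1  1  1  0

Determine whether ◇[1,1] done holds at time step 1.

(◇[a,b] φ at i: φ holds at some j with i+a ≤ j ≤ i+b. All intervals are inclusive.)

Check done at each j in [2,2]:
  j=2: true
Found at j=2 → formula holds.

Yes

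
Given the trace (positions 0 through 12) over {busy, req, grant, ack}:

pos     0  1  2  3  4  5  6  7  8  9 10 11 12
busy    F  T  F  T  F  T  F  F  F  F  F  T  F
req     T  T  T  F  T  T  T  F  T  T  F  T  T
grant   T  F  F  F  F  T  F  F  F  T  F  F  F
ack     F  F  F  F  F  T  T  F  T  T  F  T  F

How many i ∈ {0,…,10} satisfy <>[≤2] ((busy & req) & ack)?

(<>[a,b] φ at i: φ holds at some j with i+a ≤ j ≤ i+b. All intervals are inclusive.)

Evaluate at each i in [0,10]:
  i=0: ✗ (none in [0,2])
  i=1: ✗ (none in [1,3])
  i=2: ✗ (none in [2,4])
  i=3: ✓ (witness j=5)
  i=4: ✓ (witness j=5)
  i=5: ✓ (witness j=5)
  i=6: ✗ (none in [6,8])
  i=7: ✗ (none in [7,9])
  i=8: ✗ (none in [8,10])
  i=9: ✓ (witness j=11)
  i=10: ✓ (witness j=11)
Positions where it holds: {3, 4, 5, 9, 10} → 5.

5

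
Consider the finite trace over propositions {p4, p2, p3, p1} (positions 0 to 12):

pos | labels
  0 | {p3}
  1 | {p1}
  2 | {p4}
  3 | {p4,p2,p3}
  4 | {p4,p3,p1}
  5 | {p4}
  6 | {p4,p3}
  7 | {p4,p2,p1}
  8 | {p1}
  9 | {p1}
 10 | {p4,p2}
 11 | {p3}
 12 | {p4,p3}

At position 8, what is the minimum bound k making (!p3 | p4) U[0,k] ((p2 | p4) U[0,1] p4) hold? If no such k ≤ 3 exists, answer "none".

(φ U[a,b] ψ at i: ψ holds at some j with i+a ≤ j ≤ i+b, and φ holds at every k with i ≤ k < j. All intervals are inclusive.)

Need earliest j ≥ 8 with ((p2 | p4) U[0,1] p4), and (!p3 | p4) at every k in [8,j-1].
  j=8: rhs fails.
  j=9: rhs fails.
  j=10: rhs holds; lhs holds on [8,9]. k = 2.

2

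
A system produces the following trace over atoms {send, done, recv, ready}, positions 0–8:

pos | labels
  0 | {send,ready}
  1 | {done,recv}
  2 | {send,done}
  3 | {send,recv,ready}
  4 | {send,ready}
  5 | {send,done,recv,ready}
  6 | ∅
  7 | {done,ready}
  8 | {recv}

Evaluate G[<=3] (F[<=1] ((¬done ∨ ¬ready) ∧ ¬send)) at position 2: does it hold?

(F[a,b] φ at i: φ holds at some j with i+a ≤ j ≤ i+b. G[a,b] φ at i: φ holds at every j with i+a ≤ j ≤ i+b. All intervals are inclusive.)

Does not hold

Check F[<=1] ((¬done ∨ ¬ready) ∧ ¬send) at every j in [2,5]:
  j=2: fails (none in [2,3])
  j=3: fails (none in [3,4])
  j=4: fails (none in [4,5])
  j=5: holds (witness at 6)
Fails at j=2 → formula fails.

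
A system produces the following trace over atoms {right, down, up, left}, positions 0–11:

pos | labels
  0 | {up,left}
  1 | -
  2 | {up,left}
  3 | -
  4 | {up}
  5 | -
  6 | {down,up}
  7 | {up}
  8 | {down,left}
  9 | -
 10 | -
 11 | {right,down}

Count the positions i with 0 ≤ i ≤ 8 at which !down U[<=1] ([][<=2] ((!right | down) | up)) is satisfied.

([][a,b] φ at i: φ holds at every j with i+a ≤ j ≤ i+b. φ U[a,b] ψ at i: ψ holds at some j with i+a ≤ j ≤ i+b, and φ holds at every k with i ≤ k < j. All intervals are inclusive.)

Evaluate at each i in [0,8]:
  i=0: ✓ (rhs at j=0)
  i=1: ✓ (rhs at j=1)
  i=2: ✓ (rhs at j=2)
  i=3: ✓ (rhs at j=3)
  i=4: ✓ (rhs at j=4)
  i=5: ✓ (rhs at j=5)
  i=6: ✓ (rhs at j=6)
  i=7: ✓ (rhs at j=7)
  i=8: ✓ (rhs at j=8)
Positions where it holds: {0, 1, 2, 3, 4, 5, 6, 7, 8} → 9.

9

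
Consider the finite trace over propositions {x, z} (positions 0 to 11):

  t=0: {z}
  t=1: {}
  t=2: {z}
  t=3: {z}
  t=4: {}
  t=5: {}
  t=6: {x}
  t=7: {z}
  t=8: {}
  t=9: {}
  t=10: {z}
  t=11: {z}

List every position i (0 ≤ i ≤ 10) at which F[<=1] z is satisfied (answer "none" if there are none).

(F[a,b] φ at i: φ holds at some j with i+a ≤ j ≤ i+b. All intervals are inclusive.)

Evaluate at each i in [0,10]:
  i=0: ✓ (witness j=0)
  i=1: ✓ (witness j=2)
  i=2: ✓ (witness j=2)
  i=3: ✓ (witness j=3)
  i=4: ✗ (none in [4,5])
  i=5: ✗ (none in [5,6])
  i=6: ✓ (witness j=7)
  i=7: ✓ (witness j=7)
  i=8: ✗ (none in [8,9])
  i=9: ✓ (witness j=10)
  i=10: ✓ (witness j=10)

0, 1, 2, 3, 6, 7, 9, 10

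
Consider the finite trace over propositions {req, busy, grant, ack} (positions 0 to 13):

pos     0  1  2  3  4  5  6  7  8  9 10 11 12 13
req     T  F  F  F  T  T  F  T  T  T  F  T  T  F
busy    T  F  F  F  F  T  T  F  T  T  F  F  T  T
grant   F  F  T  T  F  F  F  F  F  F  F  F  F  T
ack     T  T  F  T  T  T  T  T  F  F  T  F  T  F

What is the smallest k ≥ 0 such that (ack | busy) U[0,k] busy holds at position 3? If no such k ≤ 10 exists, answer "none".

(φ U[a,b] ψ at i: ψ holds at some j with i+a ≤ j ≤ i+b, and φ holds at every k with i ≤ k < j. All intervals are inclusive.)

Need earliest j ≥ 3 with busy, and (ack | busy) at every k in [3,j-1].
  j=3: rhs fails.
  j=4: rhs fails.
  j=5: rhs holds; lhs holds on [3,4]. k = 2.

2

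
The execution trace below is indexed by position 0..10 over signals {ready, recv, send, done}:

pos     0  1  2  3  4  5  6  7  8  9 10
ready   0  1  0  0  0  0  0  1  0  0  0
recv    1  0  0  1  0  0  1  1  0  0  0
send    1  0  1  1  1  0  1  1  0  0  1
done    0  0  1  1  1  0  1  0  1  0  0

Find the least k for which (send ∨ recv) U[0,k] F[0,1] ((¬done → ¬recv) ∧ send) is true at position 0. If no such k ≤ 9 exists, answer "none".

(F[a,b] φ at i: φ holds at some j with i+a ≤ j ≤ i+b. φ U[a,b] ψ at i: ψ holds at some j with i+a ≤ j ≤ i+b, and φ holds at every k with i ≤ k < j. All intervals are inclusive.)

Need earliest j ≥ 0 with F[0,1] ((¬done → ¬recv) ∧ send), and (send ∨ recv) at every k in [0,j-1].
  j=0: rhs fails.
  j=1: rhs holds; lhs holds on [0,0]. k = 1.

1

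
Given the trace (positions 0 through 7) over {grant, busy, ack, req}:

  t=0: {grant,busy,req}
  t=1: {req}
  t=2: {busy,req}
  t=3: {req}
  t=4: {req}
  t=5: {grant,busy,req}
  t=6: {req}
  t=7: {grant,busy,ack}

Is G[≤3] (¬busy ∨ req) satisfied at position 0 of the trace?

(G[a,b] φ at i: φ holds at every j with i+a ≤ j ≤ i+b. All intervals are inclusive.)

Holds

Check (¬busy ∨ req) at every j in [0,3]:
  j=0: true
  j=1: true
  j=2: true
  j=3: true
All positions satisfy it → formula holds.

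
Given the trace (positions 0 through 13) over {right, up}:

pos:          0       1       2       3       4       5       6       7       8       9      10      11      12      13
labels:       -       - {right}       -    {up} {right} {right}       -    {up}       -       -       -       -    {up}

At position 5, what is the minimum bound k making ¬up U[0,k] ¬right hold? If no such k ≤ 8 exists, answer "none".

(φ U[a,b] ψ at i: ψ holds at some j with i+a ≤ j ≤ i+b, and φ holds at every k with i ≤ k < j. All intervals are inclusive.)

Need earliest j ≥ 5 with ¬right, and ¬up at every k in [5,j-1].
  j=5: rhs fails.
  j=6: rhs fails.
  j=7: rhs holds; lhs holds on [5,6]. k = 2.

2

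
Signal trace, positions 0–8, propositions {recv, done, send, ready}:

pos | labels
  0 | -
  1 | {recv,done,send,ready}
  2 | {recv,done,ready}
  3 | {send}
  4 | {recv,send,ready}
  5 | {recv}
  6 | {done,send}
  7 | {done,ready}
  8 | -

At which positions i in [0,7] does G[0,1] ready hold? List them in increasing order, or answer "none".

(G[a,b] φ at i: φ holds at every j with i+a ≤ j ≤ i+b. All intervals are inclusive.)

1

Evaluate at each i in [0,7]:
  i=0: ✗ (fails at j=0)
  i=1: ✓ (all of [1,2])
  i=2: ✗ (fails at j=3)
  i=3: ✗ (fails at j=3)
  i=4: ✗ (fails at j=5)
  i=5: ✗ (fails at j=5)
  i=6: ✗ (fails at j=6)
  i=7: ✗ (fails at j=8)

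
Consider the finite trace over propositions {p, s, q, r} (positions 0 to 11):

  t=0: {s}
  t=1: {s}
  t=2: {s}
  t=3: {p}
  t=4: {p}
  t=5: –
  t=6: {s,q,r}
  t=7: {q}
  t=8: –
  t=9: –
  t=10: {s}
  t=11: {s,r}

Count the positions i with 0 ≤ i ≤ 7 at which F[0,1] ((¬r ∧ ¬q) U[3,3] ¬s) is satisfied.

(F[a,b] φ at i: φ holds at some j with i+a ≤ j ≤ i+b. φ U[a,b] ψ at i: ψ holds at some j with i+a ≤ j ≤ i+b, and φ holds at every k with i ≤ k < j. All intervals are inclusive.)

3

Evaluate at each i in [0,7]:
  i=0: ✓ (witness j=0)
  i=1: ✓ (witness j=1)
  i=2: ✓ (witness j=2)
  i=3: ✗ (none in [3,4])
  i=4: ✗ (none in [4,5])
  i=5: ✗ (none in [5,6])
  i=6: ✗ (none in [6,7])
  i=7: ✗ (none in [7,8])
Positions where it holds: {0, 1, 2} → 3.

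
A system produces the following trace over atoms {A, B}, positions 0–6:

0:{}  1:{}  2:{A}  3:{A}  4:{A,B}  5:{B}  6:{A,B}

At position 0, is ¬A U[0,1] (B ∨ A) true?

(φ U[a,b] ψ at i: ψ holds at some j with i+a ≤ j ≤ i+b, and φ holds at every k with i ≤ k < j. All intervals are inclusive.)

Need some j in [0,1] with (B ∨ A), and ¬A at every k in [0,j-1].
  j=0: (B ∨ A) false.
  j=1: (B ∨ A) false.
No j in the window works → until fails.

Does not hold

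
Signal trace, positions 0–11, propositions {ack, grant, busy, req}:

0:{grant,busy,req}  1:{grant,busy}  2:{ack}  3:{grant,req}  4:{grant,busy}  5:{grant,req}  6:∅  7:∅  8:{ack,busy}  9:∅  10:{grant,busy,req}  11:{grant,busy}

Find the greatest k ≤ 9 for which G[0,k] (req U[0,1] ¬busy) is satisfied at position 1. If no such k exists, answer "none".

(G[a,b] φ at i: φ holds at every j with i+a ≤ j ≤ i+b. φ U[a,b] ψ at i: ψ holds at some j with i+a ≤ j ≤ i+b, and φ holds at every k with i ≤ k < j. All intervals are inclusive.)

none

(req U[0,1] ¬busy) must hold from j=1 onward; find where it first fails.
  j=1: fails → no k works.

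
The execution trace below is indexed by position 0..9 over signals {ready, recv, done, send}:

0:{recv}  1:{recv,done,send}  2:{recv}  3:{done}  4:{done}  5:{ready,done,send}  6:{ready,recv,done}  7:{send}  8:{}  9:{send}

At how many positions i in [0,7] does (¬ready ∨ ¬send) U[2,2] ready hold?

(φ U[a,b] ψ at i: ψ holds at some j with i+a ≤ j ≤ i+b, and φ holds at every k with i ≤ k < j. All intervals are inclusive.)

1

Evaluate at each i in [0,7]:
  i=0: ✗ (no rhs in [2,2])
  i=1: ✗ (no rhs in [3,3])
  i=2: ✗ (no rhs in [4,4])
  i=3: ✓ (rhs at j=5; lhs holds on [3,4])
  i=4: ✗ (lhs fails at k=5 before rhs at j=6)
  i=5: ✗ (no rhs in [7,7])
  i=6: ✗ (no rhs in [8,8])
  i=7: ✗ (no rhs in [9,9])
Positions where it holds: {3} → 1.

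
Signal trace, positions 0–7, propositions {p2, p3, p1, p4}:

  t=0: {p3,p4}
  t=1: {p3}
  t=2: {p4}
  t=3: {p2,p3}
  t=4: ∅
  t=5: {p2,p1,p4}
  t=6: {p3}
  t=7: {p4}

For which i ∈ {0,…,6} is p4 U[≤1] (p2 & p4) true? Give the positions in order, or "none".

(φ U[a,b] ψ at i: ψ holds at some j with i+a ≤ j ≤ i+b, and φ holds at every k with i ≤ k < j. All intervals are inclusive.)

5

Evaluate at each i in [0,6]:
  i=0: ✗ (no rhs in [0,1])
  i=1: ✗ (no rhs in [1,2])
  i=2: ✗ (no rhs in [2,3])
  i=3: ✗ (no rhs in [3,4])
  i=4: ✗ (lhs fails at k=4 before rhs at j=5)
  i=5: ✓ (rhs at j=5)
  i=6: ✗ (no rhs in [6,7])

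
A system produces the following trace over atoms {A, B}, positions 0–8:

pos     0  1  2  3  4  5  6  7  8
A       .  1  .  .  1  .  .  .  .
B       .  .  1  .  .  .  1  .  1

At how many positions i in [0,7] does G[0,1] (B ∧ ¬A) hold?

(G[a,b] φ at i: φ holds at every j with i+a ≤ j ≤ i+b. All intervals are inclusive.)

Evaluate at each i in [0,7]:
  i=0: ✗ (fails at j=0)
  i=1: ✗ (fails at j=1)
  i=2: ✗ (fails at j=3)
  i=3: ✗ (fails at j=3)
  i=4: ✗ (fails at j=4)
  i=5: ✗ (fails at j=5)
  i=6: ✗ (fails at j=7)
  i=7: ✗ (fails at j=7)
Positions where it holds: {} → 0.

0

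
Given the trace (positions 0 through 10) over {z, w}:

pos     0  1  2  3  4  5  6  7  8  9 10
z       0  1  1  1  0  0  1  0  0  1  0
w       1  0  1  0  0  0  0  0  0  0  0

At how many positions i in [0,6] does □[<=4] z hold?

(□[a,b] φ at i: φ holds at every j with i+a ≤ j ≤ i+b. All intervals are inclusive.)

0

Evaluate at each i in [0,6]:
  i=0: ✗ (fails at j=0)
  i=1: ✗ (fails at j=4)
  i=2: ✗ (fails at j=4)
  i=3: ✗ (fails at j=4)
  i=4: ✗ (fails at j=4)
  i=5: ✗ (fails at j=5)
  i=6: ✗ (fails at j=7)
Positions where it holds: {} → 0.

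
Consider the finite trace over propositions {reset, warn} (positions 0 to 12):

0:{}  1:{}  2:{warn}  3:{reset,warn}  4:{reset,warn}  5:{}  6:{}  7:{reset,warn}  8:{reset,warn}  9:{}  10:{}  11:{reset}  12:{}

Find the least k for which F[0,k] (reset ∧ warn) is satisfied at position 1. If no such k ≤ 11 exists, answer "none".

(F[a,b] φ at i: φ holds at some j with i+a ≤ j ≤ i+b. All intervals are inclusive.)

2

Scan j = 1,2,… for (reset ∧ warn):
  j=1: fails
  j=2: fails
  j=3: holds
First hit at j=3, so smallest k = 3-1 = 2.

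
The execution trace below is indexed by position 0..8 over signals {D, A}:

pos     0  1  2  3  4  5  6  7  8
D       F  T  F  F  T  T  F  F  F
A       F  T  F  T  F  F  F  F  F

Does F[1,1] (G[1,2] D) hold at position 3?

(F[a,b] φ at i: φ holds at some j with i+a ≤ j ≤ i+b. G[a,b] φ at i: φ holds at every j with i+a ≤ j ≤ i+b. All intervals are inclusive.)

Check G[1,2] D at each j in [4,4]:
  j=4: fails at 6
No position in the window satisfies it → formula fails.

False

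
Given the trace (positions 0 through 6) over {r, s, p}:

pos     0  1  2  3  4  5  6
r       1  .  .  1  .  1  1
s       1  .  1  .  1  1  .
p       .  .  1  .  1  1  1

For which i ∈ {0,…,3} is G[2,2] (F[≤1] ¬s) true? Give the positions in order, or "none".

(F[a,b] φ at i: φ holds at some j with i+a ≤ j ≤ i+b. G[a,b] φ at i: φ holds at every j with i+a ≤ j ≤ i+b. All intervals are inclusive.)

Evaluate at each i in [0,3]:
  i=0: ✓ (all of [2,2])
  i=1: ✓ (all of [3,3])
  i=2: ✗ (fails at j=4)
  i=3: ✓ (all of [5,5])

0, 1, 3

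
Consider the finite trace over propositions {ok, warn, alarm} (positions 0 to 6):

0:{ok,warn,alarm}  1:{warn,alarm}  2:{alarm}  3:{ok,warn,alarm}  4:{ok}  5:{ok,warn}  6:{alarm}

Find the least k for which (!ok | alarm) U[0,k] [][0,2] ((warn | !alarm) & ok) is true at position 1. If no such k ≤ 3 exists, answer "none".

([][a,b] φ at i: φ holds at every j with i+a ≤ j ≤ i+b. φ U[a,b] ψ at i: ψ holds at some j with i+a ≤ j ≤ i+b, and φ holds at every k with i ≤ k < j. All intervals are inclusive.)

2

Need earliest j ≥ 1 with [][0,2] ((warn | !alarm) & ok), and (!ok | alarm) at every k in [1,j-1].
  j=1: rhs fails.
  j=2: rhs fails.
  j=3: rhs holds; lhs holds on [1,2]. k = 2.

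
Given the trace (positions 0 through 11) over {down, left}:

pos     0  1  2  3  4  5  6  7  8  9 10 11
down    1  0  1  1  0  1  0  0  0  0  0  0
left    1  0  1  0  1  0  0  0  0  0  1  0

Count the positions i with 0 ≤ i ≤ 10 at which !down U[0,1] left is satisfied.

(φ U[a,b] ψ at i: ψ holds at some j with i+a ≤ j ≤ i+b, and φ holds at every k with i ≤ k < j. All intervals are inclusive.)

Evaluate at each i in [0,10]:
  i=0: ✓ (rhs at j=0)
  i=1: ✓ (rhs at j=2; lhs holds on [1,1])
  i=2: ✓ (rhs at j=2)
  i=3: ✗ (lhs fails at k=3 before rhs at j=4)
  i=4: ✓ (rhs at j=4)
  i=5: ✗ (no rhs in [5,6])
  i=6: ✗ (no rhs in [6,7])
  i=7: ✗ (no rhs in [7,8])
  i=8: ✗ (no rhs in [8,9])
  i=9: ✓ (rhs at j=10; lhs holds on [9,9])
  i=10: ✓ (rhs at j=10)
Positions where it holds: {0, 1, 2, 4, 9, 10} → 6.

6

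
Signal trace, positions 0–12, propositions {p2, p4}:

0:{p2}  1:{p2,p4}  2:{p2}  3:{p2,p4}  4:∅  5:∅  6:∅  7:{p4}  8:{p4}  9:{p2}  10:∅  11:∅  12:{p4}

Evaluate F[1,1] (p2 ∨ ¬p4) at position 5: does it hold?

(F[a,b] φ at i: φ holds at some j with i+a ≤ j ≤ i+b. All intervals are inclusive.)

Yes

Check (p2 ∨ ¬p4) at each j in [6,6]:
  j=6: true
Found at j=6 → formula holds.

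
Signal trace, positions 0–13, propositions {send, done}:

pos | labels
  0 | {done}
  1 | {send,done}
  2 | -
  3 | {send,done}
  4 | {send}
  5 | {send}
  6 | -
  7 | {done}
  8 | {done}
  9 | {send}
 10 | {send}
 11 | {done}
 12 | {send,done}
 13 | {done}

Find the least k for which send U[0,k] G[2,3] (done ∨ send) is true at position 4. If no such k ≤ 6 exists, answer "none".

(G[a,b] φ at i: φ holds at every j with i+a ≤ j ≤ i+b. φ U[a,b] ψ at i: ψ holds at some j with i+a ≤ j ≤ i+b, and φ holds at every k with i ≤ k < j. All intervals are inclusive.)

1

Need earliest j ≥ 4 with G[2,3] (done ∨ send), and send at every k in [4,j-1].
  j=4: rhs fails.
  j=5: rhs holds; lhs holds on [4,4]. k = 1.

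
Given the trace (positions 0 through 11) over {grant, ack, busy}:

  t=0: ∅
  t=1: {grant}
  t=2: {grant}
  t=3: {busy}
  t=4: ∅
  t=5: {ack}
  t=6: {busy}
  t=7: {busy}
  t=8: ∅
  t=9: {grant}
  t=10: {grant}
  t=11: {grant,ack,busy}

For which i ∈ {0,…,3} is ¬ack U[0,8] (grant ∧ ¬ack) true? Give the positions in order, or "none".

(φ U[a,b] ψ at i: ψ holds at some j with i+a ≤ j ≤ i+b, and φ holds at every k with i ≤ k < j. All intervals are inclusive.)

0, 1, 2

Evaluate at each i in [0,3]:
  i=0: ✓ (rhs at j=1; lhs holds on [0,0])
  i=1: ✓ (rhs at j=1)
  i=2: ✓ (rhs at j=2)
  i=3: ✗ (lhs fails at k=5 before rhs at j=9)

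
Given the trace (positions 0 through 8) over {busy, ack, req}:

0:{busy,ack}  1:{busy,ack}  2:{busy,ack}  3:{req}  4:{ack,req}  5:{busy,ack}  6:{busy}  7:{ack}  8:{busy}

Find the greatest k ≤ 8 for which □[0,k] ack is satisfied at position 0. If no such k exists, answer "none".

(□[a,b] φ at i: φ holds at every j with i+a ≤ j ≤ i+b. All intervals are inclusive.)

ack must hold from j=0 onward; find where it first fails.
  j=0: holds
  j=1: holds
  j=2: holds
  j=3: fails
Holds on [0,2], so largest k = 2.

2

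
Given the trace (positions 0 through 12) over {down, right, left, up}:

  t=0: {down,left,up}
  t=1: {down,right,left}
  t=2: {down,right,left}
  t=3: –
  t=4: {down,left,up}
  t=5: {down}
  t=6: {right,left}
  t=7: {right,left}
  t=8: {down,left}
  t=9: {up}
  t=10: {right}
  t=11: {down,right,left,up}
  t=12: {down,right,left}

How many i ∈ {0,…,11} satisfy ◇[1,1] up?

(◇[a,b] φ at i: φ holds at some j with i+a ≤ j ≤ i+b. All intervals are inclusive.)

Evaluate at each i in [0,11]:
  i=0: ✗ (none in [1,1])
  i=1: ✗ (none in [2,2])
  i=2: ✗ (none in [3,3])
  i=3: ✓ (witness j=4)
  i=4: ✗ (none in [5,5])
  i=5: ✗ (none in [6,6])
  i=6: ✗ (none in [7,7])
  i=7: ✗ (none in [8,8])
  i=8: ✓ (witness j=9)
  i=9: ✗ (none in [10,10])
  i=10: ✓ (witness j=11)
  i=11: ✗ (none in [12,12])
Positions where it holds: {3, 8, 10} → 3.

3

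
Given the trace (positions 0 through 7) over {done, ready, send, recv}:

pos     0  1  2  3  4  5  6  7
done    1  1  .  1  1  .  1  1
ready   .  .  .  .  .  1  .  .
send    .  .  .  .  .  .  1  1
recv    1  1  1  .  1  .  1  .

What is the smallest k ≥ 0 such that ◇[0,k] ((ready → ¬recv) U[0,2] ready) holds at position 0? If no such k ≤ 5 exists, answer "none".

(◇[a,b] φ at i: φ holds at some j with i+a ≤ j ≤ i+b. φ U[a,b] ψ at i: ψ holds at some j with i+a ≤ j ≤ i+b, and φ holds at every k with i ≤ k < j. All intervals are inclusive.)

Scan j = 0,1,… for ((ready → ¬recv) U[0,2] ready):
  j=0: fails
  j=1: fails
  j=2: fails
  j=3: holds
First hit at j=3, so smallest k = 3-0 = 3.

3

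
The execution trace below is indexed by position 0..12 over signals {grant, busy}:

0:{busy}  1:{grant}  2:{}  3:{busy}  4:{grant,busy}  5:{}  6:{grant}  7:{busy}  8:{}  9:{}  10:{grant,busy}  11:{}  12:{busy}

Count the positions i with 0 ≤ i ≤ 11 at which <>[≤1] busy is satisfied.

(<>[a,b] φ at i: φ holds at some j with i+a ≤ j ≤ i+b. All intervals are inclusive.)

Evaluate at each i in [0,11]:
  i=0: ✓ (witness j=0)
  i=1: ✗ (none in [1,2])
  i=2: ✓ (witness j=3)
  i=3: ✓ (witness j=3)
  i=4: ✓ (witness j=4)
  i=5: ✗ (none in [5,6])
  i=6: ✓ (witness j=7)
  i=7: ✓ (witness j=7)
  i=8: ✗ (none in [8,9])
  i=9: ✓ (witness j=10)
  i=10: ✓ (witness j=10)
  i=11: ✓ (witness j=12)
Positions where it holds: {0, 2, 3, 4, 6, 7, 9, 10, 11} → 9.

9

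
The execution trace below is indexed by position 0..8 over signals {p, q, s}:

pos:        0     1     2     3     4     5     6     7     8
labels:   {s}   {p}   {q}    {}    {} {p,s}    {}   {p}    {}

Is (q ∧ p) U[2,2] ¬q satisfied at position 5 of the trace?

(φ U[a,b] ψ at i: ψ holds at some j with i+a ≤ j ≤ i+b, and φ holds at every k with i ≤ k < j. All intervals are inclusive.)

Need some j in [7,7] with ¬q, and (q ∧ p) at every k in [5,j-1].
  j=7: ¬q holds, but (q ∧ p) fails at k=5 → not this j.
No j in the window works → until fails.

No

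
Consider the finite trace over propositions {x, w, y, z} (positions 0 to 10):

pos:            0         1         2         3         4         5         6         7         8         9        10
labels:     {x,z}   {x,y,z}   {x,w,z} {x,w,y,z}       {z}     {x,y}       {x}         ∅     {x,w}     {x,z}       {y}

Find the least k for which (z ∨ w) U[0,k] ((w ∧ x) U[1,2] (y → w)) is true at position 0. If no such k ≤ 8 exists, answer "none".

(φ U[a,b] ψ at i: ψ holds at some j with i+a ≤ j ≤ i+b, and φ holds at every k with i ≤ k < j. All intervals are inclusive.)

2

Need earliest j ≥ 0 with ((w ∧ x) U[1,2] (y → w)), and (z ∨ w) at every k in [0,j-1].
  j=0: rhs fails.
  j=1: rhs fails.
  j=2: rhs holds; lhs holds on [0,1]. k = 2.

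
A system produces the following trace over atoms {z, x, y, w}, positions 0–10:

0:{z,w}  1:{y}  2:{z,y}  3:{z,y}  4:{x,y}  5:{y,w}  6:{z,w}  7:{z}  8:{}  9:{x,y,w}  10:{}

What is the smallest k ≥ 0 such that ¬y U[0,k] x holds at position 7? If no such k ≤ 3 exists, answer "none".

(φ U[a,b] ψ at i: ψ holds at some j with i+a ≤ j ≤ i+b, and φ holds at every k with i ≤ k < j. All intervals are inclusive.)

2

Need earliest j ≥ 7 with x, and ¬y at every k in [7,j-1].
  j=7: rhs fails.
  j=8: rhs fails.
  j=9: rhs holds; lhs holds on [7,8]. k = 2.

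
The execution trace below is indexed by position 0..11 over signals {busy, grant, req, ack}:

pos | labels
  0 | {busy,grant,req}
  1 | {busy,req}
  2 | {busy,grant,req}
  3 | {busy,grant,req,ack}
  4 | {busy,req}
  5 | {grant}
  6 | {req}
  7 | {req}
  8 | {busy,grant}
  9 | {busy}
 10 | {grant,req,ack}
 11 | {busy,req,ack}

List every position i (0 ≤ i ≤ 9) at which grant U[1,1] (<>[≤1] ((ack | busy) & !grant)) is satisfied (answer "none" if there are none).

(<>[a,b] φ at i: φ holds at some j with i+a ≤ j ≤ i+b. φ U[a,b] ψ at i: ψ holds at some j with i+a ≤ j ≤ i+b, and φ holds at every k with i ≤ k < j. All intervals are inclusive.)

Evaluate at each i in [0,9]:
  i=0: ✓ (rhs at j=1; lhs holds on [0,0])
  i=1: ✗ (no rhs in [2,2])
  i=2: ✓ (rhs at j=3; lhs holds on [2,2])
  i=3: ✓ (rhs at j=4; lhs holds on [3,3])
  i=4: ✗ (no rhs in [5,5])
  i=5: ✗ (no rhs in [6,6])
  i=6: ✗ (no rhs in [7,7])
  i=7: ✗ (lhs fails at k=7 before rhs at j=8)
  i=8: ✓ (rhs at j=9; lhs holds on [8,8])
  i=9: ✗ (lhs fails at k=9 before rhs at j=10)

0, 2, 3, 8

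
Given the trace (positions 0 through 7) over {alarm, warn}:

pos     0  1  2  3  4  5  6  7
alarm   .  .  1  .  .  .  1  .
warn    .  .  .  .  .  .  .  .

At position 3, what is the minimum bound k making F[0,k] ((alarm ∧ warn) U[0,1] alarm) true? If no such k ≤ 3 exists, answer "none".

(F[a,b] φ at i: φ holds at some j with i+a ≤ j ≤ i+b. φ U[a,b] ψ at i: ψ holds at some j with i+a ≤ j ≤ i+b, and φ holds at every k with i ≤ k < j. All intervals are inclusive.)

3

Scan j = 3,4,… for ((alarm ∧ warn) U[0,1] alarm):
  j=3: fails
  j=4: fails
  j=5: fails
  j=6: holds
First hit at j=6, so smallest k = 6-3 = 3.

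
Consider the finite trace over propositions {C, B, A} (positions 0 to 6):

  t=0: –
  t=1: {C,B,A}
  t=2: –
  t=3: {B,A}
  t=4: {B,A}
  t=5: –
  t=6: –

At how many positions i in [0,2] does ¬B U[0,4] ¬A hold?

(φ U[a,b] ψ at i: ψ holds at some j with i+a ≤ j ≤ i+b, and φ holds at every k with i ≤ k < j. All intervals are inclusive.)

2

Evaluate at each i in [0,2]:
  i=0: ✓ (rhs at j=0)
  i=1: ✗ (lhs fails at k=1 before rhs at j=2)
  i=2: ✓ (rhs at j=2)
Positions where it holds: {0, 2} → 2.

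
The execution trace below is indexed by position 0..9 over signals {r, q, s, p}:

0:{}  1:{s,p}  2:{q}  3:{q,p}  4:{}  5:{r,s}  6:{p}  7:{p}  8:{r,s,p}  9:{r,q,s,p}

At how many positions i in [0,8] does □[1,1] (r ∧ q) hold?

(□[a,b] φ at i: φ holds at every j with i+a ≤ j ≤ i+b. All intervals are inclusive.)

1

Evaluate at each i in [0,8]:
  i=0: ✗ (fails at j=1)
  i=1: ✗ (fails at j=2)
  i=2: ✗ (fails at j=3)
  i=3: ✗ (fails at j=4)
  i=4: ✗ (fails at j=5)
  i=5: ✗ (fails at j=6)
  i=6: ✗ (fails at j=7)
  i=7: ✗ (fails at j=8)
  i=8: ✓ (all of [9,9])
Positions where it holds: {8} → 1.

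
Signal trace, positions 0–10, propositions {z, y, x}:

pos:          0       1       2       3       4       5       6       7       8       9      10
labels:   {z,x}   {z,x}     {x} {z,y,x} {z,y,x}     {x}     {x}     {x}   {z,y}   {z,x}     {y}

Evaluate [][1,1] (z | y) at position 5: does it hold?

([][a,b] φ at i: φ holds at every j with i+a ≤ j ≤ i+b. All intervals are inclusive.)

Check (z | y) at every j in [6,6]:
  j=6: false
Fails at j=6 → formula fails.

No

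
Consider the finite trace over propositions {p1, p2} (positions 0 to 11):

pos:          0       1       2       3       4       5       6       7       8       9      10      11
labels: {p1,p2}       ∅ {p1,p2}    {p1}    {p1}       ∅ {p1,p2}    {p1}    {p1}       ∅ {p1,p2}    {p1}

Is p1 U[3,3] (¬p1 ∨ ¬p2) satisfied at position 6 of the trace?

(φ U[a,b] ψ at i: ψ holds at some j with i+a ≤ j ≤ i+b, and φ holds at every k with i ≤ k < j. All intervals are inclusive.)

Need some j in [9,9] with (¬p1 ∨ ¬p2), and p1 at every k in [6,j-1].
  j=9: (¬p1 ∨ ¬p2) holds; p1 holds at every k in [6,8] → satisfied.

True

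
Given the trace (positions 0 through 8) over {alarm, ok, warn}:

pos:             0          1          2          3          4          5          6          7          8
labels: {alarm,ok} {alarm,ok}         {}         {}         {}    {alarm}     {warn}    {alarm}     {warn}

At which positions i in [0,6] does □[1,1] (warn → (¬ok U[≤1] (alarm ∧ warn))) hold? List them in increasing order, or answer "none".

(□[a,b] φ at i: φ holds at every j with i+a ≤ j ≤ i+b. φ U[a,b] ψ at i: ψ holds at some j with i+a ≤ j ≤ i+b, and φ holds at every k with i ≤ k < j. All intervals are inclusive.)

0, 1, 2, 3, 4, 6

Evaluate at each i in [0,6]:
  i=0: ✓ (all of [1,1])
  i=1: ✓ (all of [2,2])
  i=2: ✓ (all of [3,3])
  i=3: ✓ (all of [4,4])
  i=4: ✓ (all of [5,5])
  i=5: ✗ (fails at j=6)
  i=6: ✓ (all of [7,7])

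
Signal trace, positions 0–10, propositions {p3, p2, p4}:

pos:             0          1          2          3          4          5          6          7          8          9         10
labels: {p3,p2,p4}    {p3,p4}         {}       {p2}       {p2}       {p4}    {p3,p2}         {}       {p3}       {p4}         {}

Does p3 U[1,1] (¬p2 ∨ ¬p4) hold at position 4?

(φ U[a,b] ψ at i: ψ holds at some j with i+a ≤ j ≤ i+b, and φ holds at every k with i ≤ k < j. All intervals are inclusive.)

Need some j in [5,5] with (¬p2 ∨ ¬p4), and p3 at every k in [4,j-1].
  j=5: (¬p2 ∨ ¬p4) holds, but p3 fails at k=4 → not this j.
No j in the window works → until fails.

Does not hold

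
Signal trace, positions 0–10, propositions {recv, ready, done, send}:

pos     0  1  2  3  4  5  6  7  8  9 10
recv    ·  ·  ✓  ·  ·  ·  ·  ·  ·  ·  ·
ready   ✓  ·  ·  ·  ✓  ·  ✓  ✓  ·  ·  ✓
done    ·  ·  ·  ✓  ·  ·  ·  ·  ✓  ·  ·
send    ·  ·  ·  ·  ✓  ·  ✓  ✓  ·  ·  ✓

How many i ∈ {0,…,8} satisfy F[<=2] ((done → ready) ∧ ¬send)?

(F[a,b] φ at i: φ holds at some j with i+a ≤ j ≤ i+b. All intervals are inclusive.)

8

Evaluate at each i in [0,8]:
  i=0: ✓ (witness j=0)
  i=1: ✓ (witness j=1)
  i=2: ✓ (witness j=2)
  i=3: ✓ (witness j=5)
  i=4: ✓ (witness j=5)
  i=5: ✓ (witness j=5)
  i=6: ✗ (none in [6,8])
  i=7: ✓ (witness j=9)
  i=8: ✓ (witness j=9)
Positions where it holds: {0, 1, 2, 3, 4, 5, 7, 8} → 8.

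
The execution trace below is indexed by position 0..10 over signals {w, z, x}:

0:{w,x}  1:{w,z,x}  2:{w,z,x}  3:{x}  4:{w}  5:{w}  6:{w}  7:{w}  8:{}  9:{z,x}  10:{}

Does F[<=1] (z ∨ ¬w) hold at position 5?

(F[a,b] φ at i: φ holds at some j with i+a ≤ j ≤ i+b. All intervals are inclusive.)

Does not hold

Check (z ∨ ¬w) at each j in [5,6]:
  j=5: false
  j=6: false
No position in the window satisfies it → formula fails.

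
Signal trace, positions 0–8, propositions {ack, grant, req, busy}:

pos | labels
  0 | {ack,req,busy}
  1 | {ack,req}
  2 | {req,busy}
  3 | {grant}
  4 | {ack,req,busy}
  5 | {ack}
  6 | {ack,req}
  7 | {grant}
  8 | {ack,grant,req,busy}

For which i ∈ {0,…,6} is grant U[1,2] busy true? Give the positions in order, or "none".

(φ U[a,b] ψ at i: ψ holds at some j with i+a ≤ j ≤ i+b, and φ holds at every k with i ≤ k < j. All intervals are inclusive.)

Evaluate at each i in [0,6]:
  i=0: ✗ (lhs fails at k=0 before rhs at j=2)
  i=1: ✗ (lhs fails at k=1 before rhs at j=2)
  i=2: ✗ (lhs fails at k=2 before rhs at j=4)
  i=3: ✓ (rhs at j=4; lhs holds on [3,3])
  i=4: ✗ (no rhs in [5,6])
  i=5: ✗ (no rhs in [6,7])
  i=6: ✗ (lhs fails at k=6 before rhs at j=8)

3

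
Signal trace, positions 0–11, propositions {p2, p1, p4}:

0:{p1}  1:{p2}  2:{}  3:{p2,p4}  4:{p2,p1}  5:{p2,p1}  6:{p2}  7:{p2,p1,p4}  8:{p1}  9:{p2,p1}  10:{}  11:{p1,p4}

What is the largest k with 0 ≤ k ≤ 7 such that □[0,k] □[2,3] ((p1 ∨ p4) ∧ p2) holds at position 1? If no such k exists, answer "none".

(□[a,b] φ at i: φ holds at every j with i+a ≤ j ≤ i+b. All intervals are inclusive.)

□[2,3] ((p1 ∨ p4) ∧ p2) must hold from j=1 onward; find where it first fails.
  j=1: holds
  j=2: holds
  j=3: fails
Holds on [1,2], so largest k = 1.

1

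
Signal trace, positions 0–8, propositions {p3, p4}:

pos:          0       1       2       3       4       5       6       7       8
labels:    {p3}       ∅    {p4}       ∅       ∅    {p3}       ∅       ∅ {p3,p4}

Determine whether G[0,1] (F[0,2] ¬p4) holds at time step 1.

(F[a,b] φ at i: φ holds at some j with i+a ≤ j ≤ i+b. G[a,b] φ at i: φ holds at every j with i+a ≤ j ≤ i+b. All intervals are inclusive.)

Holds

Check F[0,2] ¬p4 at every j in [1,2]:
  j=1: holds (witness at 1)
  j=2: holds (witness at 3)
All positions satisfy it → formula holds.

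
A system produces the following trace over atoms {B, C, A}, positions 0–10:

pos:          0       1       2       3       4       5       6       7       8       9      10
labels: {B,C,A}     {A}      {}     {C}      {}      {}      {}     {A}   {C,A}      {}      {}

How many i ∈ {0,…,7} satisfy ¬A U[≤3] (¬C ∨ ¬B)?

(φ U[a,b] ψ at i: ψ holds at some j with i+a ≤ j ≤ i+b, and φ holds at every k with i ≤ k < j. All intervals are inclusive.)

7

Evaluate at each i in [0,7]:
  i=0: ✗ (lhs fails at k=0 before rhs at j=1)
  i=1: ✓ (rhs at j=1)
  i=2: ✓ (rhs at j=2)
  i=3: ✓ (rhs at j=3)
  i=4: ✓ (rhs at j=4)
  i=5: ✓ (rhs at j=5)
  i=6: ✓ (rhs at j=6)
  i=7: ✓ (rhs at j=7)
Positions where it holds: {1, 2, 3, 4, 5, 6, 7} → 7.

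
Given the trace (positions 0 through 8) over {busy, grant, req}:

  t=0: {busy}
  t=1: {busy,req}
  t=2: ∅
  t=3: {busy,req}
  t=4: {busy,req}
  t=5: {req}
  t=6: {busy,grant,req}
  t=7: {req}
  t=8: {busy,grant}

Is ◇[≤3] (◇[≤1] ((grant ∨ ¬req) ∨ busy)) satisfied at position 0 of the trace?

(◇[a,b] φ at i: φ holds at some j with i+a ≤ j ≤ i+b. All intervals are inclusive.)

Check ◇[≤1] ((grant ∨ ¬req) ∨ busy) at each j in [0,3]:
  j=0: holds (witness at 0)
  j=1: holds (witness at 1)
  j=2: holds (witness at 2)
  j=3: holds (witness at 3)
Found at j=0 → formula holds.

Holds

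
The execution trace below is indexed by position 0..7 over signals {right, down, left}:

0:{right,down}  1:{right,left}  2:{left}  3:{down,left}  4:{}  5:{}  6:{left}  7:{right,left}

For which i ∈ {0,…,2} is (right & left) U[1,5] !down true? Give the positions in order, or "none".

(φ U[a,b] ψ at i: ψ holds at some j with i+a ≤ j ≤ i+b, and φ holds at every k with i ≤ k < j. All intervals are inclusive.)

1

Evaluate at each i in [0,2]:
  i=0: ✗ (lhs fails at k=0 before rhs at j=1)
  i=1: ✓ (rhs at j=2; lhs holds on [1,1])
  i=2: ✗ (lhs fails at k=2 before rhs at j=4)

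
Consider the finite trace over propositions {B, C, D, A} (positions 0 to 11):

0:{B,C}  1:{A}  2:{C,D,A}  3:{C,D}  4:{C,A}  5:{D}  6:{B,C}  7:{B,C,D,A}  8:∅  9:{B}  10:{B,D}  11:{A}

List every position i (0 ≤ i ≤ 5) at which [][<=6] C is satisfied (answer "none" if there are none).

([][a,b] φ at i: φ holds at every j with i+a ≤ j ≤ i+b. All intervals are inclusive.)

Evaluate at each i in [0,5]:
  i=0: ✗ (fails at j=1)
  i=1: ✗ (fails at j=1)
  i=2: ✗ (fails at j=5)
  i=3: ✗ (fails at j=5)
  i=4: ✗ (fails at j=5)
  i=5: ✗ (fails at j=5)

none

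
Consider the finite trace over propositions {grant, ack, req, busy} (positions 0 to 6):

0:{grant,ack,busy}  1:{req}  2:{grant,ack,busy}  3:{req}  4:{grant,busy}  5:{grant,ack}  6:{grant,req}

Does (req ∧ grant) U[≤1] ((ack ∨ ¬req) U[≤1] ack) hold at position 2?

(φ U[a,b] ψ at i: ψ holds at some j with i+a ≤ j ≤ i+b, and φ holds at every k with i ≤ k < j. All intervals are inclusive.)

Yes

Need some j in [2,3] with ((ack ∨ ¬req) U[≤1] ack), and (req ∧ grant) at every k in [2,j-1].
  j=2: ((ack ∨ ¬req) U[≤1] ack) holds; no prefix to check → satisfied.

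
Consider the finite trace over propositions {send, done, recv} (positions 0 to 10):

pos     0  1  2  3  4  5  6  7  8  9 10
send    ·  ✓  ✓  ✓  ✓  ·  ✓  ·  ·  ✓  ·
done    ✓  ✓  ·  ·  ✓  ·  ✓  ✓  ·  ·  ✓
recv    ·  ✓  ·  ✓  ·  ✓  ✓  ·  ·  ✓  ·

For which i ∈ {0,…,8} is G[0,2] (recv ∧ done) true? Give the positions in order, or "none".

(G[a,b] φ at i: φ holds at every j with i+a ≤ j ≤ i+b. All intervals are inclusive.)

Evaluate at each i in [0,8]:
  i=0: ✗ (fails at j=0)
  i=1: ✗ (fails at j=2)
  i=2: ✗ (fails at j=2)
  i=3: ✗ (fails at j=3)
  i=4: ✗ (fails at j=4)
  i=5: ✗ (fails at j=5)
  i=6: ✗ (fails at j=7)
  i=7: ✗ (fails at j=7)
  i=8: ✗ (fails at j=8)

none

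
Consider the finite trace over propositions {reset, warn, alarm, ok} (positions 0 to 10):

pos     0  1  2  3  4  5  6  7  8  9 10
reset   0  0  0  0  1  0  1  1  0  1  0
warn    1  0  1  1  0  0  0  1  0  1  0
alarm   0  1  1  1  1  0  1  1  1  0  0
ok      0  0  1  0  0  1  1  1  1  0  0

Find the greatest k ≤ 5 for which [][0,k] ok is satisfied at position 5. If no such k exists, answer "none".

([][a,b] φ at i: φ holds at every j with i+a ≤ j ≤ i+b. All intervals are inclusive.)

ok must hold from j=5 onward; find where it first fails.
  j=5: holds
  j=6: holds
  j=7: holds
  j=8: holds
  j=9: fails
Holds on [5,8], so largest k = 3.

3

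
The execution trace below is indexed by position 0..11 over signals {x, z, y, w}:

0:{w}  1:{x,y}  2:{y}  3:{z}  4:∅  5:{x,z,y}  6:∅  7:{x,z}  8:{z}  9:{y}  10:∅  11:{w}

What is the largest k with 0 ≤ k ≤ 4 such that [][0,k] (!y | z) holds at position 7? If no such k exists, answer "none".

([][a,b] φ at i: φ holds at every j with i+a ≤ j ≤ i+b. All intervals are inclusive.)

1

(!y | z) must hold from j=7 onward; find where it first fails.
  j=7: holds
  j=8: holds
  j=9: fails
Holds on [7,8], so largest k = 1.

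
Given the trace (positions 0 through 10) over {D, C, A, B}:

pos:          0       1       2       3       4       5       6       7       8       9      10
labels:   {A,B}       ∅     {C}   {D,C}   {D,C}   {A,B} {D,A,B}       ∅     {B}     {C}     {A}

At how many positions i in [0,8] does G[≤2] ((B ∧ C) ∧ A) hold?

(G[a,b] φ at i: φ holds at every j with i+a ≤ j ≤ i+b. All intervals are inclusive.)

0

Evaluate at each i in [0,8]:
  i=0: ✗ (fails at j=0)
  i=1: ✗ (fails at j=1)
  i=2: ✗ (fails at j=2)
  i=3: ✗ (fails at j=3)
  i=4: ✗ (fails at j=4)
  i=5: ✗ (fails at j=5)
  i=6: ✗ (fails at j=6)
  i=7: ✗ (fails at j=7)
  i=8: ✗ (fails at j=8)
Positions where it holds: {} → 0.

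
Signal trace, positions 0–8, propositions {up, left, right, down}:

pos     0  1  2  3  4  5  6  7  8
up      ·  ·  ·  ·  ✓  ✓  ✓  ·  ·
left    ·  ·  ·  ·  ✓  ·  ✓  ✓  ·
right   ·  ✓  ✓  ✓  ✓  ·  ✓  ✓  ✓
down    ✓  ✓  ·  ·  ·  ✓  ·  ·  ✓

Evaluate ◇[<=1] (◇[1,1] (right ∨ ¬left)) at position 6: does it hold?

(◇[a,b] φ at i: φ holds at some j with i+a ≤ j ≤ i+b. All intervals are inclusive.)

Check ◇[1,1] (right ∨ ¬left) at each j in [6,7]:
  j=6: holds (witness at 7)
  j=7: holds (witness at 8)
Found at j=6 → formula holds.

Yes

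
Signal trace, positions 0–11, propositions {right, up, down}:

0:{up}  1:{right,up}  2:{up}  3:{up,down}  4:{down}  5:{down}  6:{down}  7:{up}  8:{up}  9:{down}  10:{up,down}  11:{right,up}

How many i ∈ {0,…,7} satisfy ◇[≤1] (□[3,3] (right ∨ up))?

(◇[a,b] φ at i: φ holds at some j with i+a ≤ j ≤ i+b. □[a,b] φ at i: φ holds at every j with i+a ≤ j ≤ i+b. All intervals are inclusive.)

Evaluate at each i in [0,7]:
  i=0: ✓ (witness j=0)
  i=1: ✗ (none in [1,2])
  i=2: ✗ (none in [2,3])
  i=3: ✓ (witness j=4)
  i=4: ✓ (witness j=4)
  i=5: ✓ (witness j=5)
  i=6: ✓ (witness j=7)
  i=7: ✓ (witness j=7)
Positions where it holds: {0, 3, 4, 5, 6, 7} → 6.

6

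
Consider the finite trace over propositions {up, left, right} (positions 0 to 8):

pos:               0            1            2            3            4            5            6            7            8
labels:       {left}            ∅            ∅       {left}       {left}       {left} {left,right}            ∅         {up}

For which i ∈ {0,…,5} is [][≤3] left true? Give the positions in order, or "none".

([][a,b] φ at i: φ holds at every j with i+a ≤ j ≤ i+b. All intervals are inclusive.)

Evaluate at each i in [0,5]:
  i=0: ✗ (fails at j=1)
  i=1: ✗ (fails at j=1)
  i=2: ✗ (fails at j=2)
  i=3: ✓ (all of [3,6])
  i=4: ✗ (fails at j=7)
  i=5: ✗ (fails at j=7)

3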